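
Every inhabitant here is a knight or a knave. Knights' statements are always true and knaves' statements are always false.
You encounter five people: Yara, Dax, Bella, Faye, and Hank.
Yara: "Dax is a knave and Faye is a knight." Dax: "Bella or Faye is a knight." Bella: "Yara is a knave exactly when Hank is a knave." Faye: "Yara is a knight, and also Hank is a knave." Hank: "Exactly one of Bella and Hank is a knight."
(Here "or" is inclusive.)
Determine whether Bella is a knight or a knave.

Bella is a knave.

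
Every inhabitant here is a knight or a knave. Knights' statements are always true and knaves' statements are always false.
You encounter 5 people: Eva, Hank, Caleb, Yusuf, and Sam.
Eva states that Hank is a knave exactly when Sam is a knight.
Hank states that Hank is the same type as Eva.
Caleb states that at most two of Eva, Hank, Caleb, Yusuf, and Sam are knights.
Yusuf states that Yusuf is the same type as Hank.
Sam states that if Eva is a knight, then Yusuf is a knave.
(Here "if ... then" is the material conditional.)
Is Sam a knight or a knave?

Consistent assignments: {Eva=knight, Hank=knight, Caleb=knave, Yusuf=knight, Sam=knave}
In every consistent assignment, Sam is a knave.

Sam is a knave.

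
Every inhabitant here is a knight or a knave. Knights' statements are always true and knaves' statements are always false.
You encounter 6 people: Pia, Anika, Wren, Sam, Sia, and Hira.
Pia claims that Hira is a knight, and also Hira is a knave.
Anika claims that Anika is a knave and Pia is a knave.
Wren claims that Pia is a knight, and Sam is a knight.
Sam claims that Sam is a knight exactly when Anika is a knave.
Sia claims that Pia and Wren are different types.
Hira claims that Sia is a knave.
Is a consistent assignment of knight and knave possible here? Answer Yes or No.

No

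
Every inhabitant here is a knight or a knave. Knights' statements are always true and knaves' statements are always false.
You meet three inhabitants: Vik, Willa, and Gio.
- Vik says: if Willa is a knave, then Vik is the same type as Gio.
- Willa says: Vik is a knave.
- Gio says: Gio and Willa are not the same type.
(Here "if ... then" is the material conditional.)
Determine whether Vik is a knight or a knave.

Consistent assignments: {Vik=knight, Willa=knave, Gio=knight}
In every consistent assignment, Vik is a knight.

Vik is a knight.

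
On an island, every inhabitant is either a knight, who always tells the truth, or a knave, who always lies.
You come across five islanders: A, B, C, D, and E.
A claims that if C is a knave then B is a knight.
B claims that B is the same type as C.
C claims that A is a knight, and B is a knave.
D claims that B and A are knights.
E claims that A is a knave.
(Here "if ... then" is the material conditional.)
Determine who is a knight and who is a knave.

Knights: A and C. Knaves: B, D, and E.

A is a knight; "if C is a knave then B is a knight" is True, as required.
B (knave): "B is the same type as C" — False. ✓
C is a knight; "A is a knight, and B is a knave" is True, as required.
D is a knave, and the claim "B and A are knights" is indeed False.
E is a knave, so "A is a knave" must be False — and it is.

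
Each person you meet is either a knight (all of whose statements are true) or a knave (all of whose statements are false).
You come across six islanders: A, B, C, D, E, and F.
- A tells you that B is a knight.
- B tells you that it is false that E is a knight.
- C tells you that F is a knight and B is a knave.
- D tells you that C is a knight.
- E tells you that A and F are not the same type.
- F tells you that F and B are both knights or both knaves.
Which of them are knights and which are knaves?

As a knight, A's statement "B is a knight" should be true; it is.
As a knight, B's statement "it is false that E is a knight" should be true; it is.
As a knave, C's statement "F is a knight and B is a knave" should be false; it is.
D is a knave, and the claim "C is a knight" is indeed false.
Since E is a knave, "A and F are not the same type" needs to be false, which holds.
F (knight): "F and B are both knights or both knaves" — true. ✓

A is a knight, B is a knight, C is a knave, D is a knave, E is a knave, and F is a knight.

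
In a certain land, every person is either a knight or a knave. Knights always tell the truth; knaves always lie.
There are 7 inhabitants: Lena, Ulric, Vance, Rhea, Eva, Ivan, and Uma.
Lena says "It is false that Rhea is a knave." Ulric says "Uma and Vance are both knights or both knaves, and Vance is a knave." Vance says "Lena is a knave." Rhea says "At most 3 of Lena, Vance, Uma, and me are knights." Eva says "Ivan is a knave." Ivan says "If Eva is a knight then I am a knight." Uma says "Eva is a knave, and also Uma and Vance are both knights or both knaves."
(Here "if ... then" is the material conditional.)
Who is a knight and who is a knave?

Lena is a knight, and the claim "it is false that Rhea is a knave" is indeed True.
Since Ulric is a knight, "Uma and Vance are both knights or both knaves, and Vance is a knave" needs to be True, which holds.
As a knave, Vance's statement "Lena is a knave" should be False; it is.
As a knight, Rhea's statement "at most 3 of Lena, Vance, Uma, and me are knights" should be True; it is.
Eva is a knight; "Ivan is a knave" is True, as required.
Ivan (knave): "if Eva is a knight then I am a knight" — False. ✓
Uma is a knave; "Eva is a knave, and also Uma and Vance are both knights or both knaves" is False, as required.

Knights: Lena, Ulric, Rhea, and Eva. Knaves: Vance, Ivan, and Uma.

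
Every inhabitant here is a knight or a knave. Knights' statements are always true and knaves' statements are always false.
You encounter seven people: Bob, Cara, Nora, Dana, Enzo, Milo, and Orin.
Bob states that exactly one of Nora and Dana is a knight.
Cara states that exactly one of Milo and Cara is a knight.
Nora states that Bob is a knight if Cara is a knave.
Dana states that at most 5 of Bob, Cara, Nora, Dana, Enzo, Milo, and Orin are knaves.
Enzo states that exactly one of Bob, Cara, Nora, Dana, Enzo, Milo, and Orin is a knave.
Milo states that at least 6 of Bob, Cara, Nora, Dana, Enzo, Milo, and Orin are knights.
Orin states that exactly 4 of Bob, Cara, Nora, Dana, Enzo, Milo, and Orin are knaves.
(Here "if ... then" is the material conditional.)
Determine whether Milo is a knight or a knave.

Milo is a knave.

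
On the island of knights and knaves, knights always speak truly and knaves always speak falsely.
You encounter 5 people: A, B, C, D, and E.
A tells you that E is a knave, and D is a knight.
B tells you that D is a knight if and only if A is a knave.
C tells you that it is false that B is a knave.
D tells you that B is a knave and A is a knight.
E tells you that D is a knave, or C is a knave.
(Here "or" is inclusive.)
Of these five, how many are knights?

The unique consistent assignment is A=knave, B=knave, C=knave, D=knave, E=knight.
That has 1 knight.

1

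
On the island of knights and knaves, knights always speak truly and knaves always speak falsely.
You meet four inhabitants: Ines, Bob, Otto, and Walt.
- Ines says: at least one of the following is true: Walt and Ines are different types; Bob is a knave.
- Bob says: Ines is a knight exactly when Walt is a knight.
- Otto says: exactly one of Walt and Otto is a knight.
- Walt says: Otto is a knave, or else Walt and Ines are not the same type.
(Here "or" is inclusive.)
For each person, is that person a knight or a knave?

Since Ines is a knave, "at least one of the following is true: Walt and Ines are different types; Bob is a knave" needs to be false, which holds.
Since Bob is a knight, "Ines is a knight exactly when Walt is a knight" needs to be true, which holds.
Otto is a knight; "exactly one of Walt and Otto is a knight" is true, as required.
Walt (knave): "Otto is a knave, or else Walt and Ines are not the same type" — false. ✓

Ines is a knave, Bob is a knight, Otto is a knight, and Walt is a knave.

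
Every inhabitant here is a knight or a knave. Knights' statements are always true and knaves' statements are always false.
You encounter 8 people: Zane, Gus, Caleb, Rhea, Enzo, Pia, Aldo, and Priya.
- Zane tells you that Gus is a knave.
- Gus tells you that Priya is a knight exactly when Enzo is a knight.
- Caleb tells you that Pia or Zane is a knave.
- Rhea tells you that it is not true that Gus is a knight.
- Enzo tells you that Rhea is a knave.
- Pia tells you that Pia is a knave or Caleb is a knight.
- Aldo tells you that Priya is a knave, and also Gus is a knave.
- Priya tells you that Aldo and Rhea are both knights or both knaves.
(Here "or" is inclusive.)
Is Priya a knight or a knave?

Priya is a knight.

Consistent assignments: {Zane=knave, Gus=knight, Caleb=knight, Rhea=knave, Enzo=knight, Pia=knight, Aldo=knave, Priya=knight}
In every consistent assignment, Priya is a knight.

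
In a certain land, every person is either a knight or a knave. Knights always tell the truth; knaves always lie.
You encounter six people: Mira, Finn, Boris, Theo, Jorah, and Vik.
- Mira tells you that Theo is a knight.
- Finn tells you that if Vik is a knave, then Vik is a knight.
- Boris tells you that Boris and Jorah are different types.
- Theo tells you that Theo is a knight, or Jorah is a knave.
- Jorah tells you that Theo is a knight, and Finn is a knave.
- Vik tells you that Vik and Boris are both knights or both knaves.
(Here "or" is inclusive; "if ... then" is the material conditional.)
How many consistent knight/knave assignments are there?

1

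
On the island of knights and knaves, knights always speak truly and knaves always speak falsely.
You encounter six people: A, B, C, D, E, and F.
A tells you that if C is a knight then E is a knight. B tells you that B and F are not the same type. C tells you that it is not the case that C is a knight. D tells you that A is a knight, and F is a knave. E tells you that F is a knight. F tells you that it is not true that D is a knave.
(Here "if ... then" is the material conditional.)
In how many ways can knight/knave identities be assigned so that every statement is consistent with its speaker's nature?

0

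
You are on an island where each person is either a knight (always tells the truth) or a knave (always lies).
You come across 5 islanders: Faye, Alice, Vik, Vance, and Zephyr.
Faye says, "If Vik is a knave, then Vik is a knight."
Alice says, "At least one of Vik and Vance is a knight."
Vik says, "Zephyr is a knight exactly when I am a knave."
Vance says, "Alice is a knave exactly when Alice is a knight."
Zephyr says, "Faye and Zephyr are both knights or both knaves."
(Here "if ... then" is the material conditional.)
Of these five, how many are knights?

The unique consistent assignment is Faye=knight, Alice=knight, Vik=knight, Vance=knave, Zephyr=knave.
That has 3 knights.

3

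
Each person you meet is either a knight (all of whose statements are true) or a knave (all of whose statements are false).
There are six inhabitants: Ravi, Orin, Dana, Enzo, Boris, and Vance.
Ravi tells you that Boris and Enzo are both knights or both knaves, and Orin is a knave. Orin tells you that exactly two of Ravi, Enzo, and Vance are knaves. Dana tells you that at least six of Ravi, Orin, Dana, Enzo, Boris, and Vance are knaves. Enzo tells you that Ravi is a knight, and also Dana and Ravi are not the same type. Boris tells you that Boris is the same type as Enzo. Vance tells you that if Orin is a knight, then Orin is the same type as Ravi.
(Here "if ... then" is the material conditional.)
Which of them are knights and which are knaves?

Since Ravi is a knight, "Boris and Enzo are both knights or both knaves, and Orin is a knave" needs to be true, which holds.
Orin is a knave, so "exactly two of Ravi, Enzo, and Vance are knaves" must be false — and it is.
Dana is a knave, so "at least six of Ravi, Orin, Dana, Enzo, Boris, and Vance are knaves" must be false — and it is.
Enzo is a knight, and the claim "Ravi is a knight, and also Dana and Ravi are not the same type" is indeed true.
Boris is a knight, and the claim "Boris is the same type as Enzo" is indeed true.
Vance is a knight; "if Orin is a knight, then Orin is the same type as Ravi" is true, as required.

Knights: Ravi, Enzo, Boris, and Vance. Knaves: Orin and Dana.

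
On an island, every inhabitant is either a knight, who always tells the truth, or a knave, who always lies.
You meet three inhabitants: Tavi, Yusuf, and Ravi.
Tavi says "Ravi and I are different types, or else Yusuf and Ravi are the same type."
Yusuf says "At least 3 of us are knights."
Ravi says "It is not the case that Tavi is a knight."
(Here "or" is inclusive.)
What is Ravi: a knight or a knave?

Ravi is a knave.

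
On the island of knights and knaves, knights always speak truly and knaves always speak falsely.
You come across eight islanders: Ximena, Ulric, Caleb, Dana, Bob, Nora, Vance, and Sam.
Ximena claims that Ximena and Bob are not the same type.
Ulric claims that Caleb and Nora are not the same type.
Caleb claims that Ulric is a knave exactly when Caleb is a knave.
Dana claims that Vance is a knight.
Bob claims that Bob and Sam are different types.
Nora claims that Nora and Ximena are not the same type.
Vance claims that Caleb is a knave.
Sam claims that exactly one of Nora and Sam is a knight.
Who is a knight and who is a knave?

Knights: Ulric and Caleb. Knaves: Ximena, Dana, Bob, Nora, Vance, and Sam.

Ximena is a knave, and the claim "Ximena and Bob are not the same type" is indeed False.
Since Ulric is a knight, "Caleb and Nora are not the same type" needs to be True, which holds.
As a knight, Caleb's statement "Ulric is a knave exactly when Caleb is a knave" should be True; it is.
Since Dana is a knave, "Vance is a knight" needs to be False, which holds.
As a knave, Bob's statement "Bob and Sam are different types" should be False; it is.
Nora is a knave, so "Nora and Ximena are not the same type" must be False — and it is.
Vance is a knave, so "Caleb is a knave" must be False — and it is.
Sam is a knave; "exactly one of Nora and Sam is a knight" is False, as required.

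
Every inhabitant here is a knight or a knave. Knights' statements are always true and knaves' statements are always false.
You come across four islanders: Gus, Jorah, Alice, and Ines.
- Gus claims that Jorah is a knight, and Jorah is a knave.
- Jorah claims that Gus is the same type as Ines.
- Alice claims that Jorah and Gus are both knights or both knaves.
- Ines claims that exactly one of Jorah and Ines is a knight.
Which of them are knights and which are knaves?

Suppose Gus is a knight. Then Gus's statement "Jorah is a knight, and Jorah is a knave" would have to be true. Checking the 8 ways to assign the others, none is consistent with every speaker.
(For instance, with Jorah=knave, Alice=knight, Ines=knight, Gus's claim "Jorah is a knight, and Jorah is a knave" comes out false where it would need to be true.)
So Gus must be a knave, making "Jorah is a knight, and Jorah is a knave" false. Taking Gus=knave, Jorah=knave, Alice=knight, Ines=knight, each remaining statement checks out:
  Jorah (knave): "Gus is the same type as Ines" — false. ✓
  Alice (knight): "Jorah and Gus are both knights or both knaves" — true. ✓
  Ines (knight): "exactly one of Jorah and Ines is a knight" — true. ✓
This is the unique consistent assignment.

Gus is a knave, Jorah is a knave, Alice is a knight, and Ines is a knight.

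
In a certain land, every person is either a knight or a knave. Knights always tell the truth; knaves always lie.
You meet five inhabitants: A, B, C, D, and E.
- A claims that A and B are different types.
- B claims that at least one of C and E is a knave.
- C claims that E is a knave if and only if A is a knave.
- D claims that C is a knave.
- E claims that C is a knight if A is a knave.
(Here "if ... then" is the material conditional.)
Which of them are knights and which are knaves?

A is a knight; "A and B are different types" is true, as required.
Since B is a knave, "at least one of C and E is a knave" needs to be False, which holds.
C is a knight, and the claim "E is a knave if and only if A is a knave" is indeed true.
Since D is a knave, "C is a knave" needs to be False, which holds.
E is a knight, so "C is a knight if A is a knave" must be true — and it is.

A is a knight, B is a knave, C is a knight, D is a knave, and E is a knight.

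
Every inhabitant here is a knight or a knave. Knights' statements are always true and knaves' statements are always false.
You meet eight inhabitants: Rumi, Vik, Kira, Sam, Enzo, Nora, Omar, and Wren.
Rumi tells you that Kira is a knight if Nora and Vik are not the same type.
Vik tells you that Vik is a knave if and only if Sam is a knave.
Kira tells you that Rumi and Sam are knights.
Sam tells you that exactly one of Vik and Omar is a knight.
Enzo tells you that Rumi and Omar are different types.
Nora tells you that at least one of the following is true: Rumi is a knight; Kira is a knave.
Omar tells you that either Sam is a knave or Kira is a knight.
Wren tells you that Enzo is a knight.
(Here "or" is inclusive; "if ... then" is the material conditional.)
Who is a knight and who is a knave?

Knights: Rumi, Kira, Sam, Nora, and Omar. Knaves: Vik, Enzo, and Wren.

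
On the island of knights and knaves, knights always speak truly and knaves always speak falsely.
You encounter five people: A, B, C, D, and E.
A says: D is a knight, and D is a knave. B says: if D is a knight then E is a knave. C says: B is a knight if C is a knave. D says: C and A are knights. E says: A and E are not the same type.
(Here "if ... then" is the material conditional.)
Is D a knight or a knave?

D is a knave.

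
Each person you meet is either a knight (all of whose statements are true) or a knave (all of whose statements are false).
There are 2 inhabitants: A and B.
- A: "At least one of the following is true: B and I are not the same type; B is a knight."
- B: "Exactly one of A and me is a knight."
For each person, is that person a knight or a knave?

A is a knave and B is a knave.

A (knave): "at least one of the following is true: B and I are not the same type; B is a knight" — False. ✓
B (knave): "exactly one of A and me is a knight" — False. ✓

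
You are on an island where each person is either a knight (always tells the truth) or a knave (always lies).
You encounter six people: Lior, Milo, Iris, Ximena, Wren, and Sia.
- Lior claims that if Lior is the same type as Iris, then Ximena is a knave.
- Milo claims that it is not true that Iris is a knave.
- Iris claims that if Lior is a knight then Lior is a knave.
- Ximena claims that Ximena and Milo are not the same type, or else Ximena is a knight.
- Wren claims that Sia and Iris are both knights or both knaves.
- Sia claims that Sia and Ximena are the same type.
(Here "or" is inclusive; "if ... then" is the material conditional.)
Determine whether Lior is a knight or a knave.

Lior is a knight.

Consistent assignments: {Lior=knight, Milo=knave, Iris=knave, Ximena=knight, Wren=knight, Sia=knave}; {Lior=knight, Milo=knave, Iris=knave, Ximena=knight, Wren=knave, Sia=knight}
In every consistent assignment, Lior is a knight.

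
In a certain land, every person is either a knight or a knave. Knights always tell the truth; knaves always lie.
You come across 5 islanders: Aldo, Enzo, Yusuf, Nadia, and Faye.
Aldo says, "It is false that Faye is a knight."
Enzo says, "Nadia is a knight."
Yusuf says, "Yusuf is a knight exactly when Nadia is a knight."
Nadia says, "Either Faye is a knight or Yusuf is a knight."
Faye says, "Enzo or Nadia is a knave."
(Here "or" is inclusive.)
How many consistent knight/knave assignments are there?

1

Consistent assignments:
  Aldo=knight, Enzo=knight, Yusuf=knight, Nadia=knight, Faye=knave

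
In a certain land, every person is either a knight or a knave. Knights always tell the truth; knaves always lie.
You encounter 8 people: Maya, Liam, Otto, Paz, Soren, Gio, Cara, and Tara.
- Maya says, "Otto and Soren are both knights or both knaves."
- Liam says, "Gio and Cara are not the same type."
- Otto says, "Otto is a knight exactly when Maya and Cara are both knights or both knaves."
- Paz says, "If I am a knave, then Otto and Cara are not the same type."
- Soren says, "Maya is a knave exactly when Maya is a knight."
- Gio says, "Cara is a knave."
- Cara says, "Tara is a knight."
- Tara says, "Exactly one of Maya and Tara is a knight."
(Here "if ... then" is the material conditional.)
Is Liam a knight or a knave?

Liam is a knight.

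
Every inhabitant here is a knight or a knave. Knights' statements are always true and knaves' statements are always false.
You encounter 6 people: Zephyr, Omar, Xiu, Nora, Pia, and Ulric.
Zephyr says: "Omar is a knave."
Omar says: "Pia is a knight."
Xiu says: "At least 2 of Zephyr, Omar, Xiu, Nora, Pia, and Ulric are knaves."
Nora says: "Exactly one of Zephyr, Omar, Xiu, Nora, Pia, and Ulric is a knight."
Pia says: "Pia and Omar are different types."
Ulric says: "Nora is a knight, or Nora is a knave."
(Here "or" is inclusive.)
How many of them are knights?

The unique consistent assignment is Zephyr=knight, Omar=knave, Xiu=knight, Nora=knave, Pia=knave, Ulric=knight.
That has 3 knights.

3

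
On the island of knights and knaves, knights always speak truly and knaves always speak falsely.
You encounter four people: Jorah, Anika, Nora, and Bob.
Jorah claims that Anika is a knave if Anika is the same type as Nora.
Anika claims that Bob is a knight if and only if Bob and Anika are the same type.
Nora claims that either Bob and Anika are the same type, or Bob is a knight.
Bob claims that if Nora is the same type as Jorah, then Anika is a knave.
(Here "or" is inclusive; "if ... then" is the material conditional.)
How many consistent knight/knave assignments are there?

Consistent assignments:
  Jorah=knight, Anika=knave, Nora=knight, Bob=knight
  Jorah=knave, Anika=knight, Nora=knight, Bob=knight

2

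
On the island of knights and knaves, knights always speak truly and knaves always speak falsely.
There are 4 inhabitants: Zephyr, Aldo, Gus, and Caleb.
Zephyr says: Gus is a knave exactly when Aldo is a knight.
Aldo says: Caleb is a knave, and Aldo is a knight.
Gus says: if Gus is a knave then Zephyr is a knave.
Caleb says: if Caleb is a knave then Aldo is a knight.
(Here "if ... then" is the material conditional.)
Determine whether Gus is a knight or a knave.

Gus is a knight.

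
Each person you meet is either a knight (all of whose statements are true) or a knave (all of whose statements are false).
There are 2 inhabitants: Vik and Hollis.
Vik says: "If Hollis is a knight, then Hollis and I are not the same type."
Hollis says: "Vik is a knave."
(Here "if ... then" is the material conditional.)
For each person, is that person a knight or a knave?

Vik is a knight and Hollis is a knave.

Vik (knight): "if Hollis is a knight, then Hollis and I are not the same type" — True. ✓
Hollis (knave): "Vik is a knave" — false. ✓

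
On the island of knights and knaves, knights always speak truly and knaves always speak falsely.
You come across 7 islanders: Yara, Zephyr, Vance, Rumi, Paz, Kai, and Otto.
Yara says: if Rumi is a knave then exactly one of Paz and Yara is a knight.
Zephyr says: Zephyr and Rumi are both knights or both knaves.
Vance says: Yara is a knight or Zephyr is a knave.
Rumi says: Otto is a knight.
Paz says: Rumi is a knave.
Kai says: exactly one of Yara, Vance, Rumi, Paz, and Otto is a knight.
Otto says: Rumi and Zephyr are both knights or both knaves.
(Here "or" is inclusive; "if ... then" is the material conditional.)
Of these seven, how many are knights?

5

The unique consistent assignment is Yara=knight, Zephyr=knight, Vance=knight, Rumi=knight, Paz=knave, Kai=knave, Otto=knight.
That has 5 knights.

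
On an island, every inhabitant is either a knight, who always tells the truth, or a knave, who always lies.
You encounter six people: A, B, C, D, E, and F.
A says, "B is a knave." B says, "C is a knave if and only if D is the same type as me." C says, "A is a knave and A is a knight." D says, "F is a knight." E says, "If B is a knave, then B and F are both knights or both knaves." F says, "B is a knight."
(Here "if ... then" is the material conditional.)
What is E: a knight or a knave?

E is a knight.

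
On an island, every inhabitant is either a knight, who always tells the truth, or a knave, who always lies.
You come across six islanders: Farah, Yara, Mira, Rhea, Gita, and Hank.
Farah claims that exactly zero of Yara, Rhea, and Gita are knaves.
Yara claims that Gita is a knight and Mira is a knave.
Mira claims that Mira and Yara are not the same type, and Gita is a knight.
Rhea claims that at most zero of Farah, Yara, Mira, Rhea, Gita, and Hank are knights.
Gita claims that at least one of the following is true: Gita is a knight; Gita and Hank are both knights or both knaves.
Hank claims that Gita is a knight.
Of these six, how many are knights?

3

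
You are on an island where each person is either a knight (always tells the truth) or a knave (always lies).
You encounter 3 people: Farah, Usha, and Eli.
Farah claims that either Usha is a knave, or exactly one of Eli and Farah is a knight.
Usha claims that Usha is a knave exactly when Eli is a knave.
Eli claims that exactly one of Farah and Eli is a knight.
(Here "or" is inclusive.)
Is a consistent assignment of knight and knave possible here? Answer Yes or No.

No

Checking all 8 assignments, each has at least one speaker whose statement's truth value contradicts their type.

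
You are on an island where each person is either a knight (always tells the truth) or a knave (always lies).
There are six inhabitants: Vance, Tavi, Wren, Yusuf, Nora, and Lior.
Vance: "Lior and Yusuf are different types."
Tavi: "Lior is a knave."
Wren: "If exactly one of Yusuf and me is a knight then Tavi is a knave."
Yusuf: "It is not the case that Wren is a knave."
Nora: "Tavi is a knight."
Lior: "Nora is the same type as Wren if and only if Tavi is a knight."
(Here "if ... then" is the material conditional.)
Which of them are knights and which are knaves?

Knights: Wren, Yusuf, and Lior. Knaves: Vance, Tavi, and Nora.

Vance is a knave; "Lior and Yusuf are different types" is false, as required.
Tavi is a knave, and the claim "Lior is a knave" is indeed false.
Wren is a knight, so "if exactly one of Yusuf and me is a knight then Tavi is a knave" must be true — and it is.
Since Yusuf is a knight, "it is not the case that Wren is a knave" needs to be true, which holds.
Nora is a knave, and the claim "Tavi is a knight" is indeed false.
Lior is a knight; "Nora is the same type as Wren if and only if Tavi is a knight" is true, as required.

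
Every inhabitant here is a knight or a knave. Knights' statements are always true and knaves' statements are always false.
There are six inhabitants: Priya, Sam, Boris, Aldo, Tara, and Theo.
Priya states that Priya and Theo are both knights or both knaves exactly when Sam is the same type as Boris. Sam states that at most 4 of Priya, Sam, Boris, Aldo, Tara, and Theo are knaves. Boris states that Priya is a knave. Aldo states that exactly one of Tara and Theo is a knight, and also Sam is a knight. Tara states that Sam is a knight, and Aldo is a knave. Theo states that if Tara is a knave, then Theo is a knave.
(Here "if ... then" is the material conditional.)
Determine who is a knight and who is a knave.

Priya is a knave, Sam is a knight, Boris is a knight, Aldo is a knave, Tara is a knight, and Theo is a knight.

Since Priya is a knave, "Priya and Theo are both knights or both knaves exactly when Sam is the same type as Boris" needs to be false, which holds.
Sam is a knight; "at most 4 of Priya, Sam, Boris, Aldo, Tara, and Theo are knaves" is true, as required.
Boris (knight): "Priya is a knave" — true. ✓
Aldo is a knave, and the claim "exactly one of Tara and Theo is a knight, and also Sam is a knight" is indeed false.
Tara is a knight, and the claim "Sam is a knight, and Aldo is a knave" is indeed true.
As a knight, Theo's statement "if Tara is a knave, then Theo is a knave" should be true; it is.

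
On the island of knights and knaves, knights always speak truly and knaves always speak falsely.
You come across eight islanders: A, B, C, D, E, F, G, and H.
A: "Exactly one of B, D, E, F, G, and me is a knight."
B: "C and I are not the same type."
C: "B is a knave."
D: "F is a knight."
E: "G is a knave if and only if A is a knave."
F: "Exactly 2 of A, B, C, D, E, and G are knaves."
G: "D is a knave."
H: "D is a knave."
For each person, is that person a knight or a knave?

Knights: B, G, and H. Knaves: A, C, D, E, and F.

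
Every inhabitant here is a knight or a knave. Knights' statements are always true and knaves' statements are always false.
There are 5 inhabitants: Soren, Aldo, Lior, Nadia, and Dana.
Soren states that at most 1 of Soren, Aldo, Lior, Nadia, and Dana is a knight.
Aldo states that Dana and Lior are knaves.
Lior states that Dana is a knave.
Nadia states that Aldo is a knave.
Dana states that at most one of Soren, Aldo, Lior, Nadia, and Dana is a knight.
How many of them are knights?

The unique consistent assignment is Soren=knave, Aldo=knave, Lior=knight, Nadia=knight, Dana=knave.
That has 2 knights.

2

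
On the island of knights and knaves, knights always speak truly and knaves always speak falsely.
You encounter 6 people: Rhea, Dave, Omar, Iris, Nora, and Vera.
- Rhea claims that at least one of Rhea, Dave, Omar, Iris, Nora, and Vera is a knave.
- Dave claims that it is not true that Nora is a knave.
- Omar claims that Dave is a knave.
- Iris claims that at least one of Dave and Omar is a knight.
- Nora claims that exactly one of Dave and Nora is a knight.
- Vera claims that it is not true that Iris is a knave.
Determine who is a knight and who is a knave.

Rhea is a knight, and the claim "at least one of Rhea, Dave, Omar, Iris, Nora, and Vera is a knave" is indeed True.
Dave is a knave, so "it is not true that Nora is a knave" must be False — and it is.
Since Omar is a knight, "Dave is a knave" needs to be True, which holds.
Since Iris is a knight, "at least one of Dave and Omar is a knight" needs to be True, which holds.
Nora is a knave, so "exactly one of Dave and Nora is a knight" must be False — and it is.
Vera (knight): "it is not true that Iris is a knave" — True. ✓

Knights: Rhea, Omar, Iris, and Vera. Knaves: Dave and Nora.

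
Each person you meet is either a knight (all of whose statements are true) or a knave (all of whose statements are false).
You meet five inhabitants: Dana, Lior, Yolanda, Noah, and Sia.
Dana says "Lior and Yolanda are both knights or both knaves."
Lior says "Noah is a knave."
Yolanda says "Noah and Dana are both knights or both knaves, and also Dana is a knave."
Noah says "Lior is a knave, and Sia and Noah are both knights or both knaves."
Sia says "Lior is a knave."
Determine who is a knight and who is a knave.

Dana is a knight, Lior is a knave, Yolanda is a knave, Noah is a knight, and Sia is a knight.

Suppose Dana is a knave. Then Dana's statement "Lior and Yolanda are both knights or both knaves" would have to be false. Checking the 16 ways to assign the others, none is consistent with every speaker.
(For instance, with Lior=knave, Yolanda=knave, Noah=knight, Sia=knight, Dana's claim "Lior and Yolanda are both knights or both knaves" comes out true where it would need to be false.)
So Dana must be a knight, making "Lior and Yolanda are both knights or both knaves" true. Taking Dana=knight, Lior=knave, Yolanda=knave, Noah=knight, Sia=knight, each remaining statement checks out:
  Lior (knave): "Noah is a knave" — false. ✓
  Yolanda (knave): "Noah and Dana are both knights or both knaves, and also Dana is a knave" — false. ✓
  Noah (knight): "Lior is a knave, and Sia and Noah are both knights or both knaves" — true. ✓
  Sia (knight): "Lior is a knave" — true. ✓
This is the unique consistent assignment.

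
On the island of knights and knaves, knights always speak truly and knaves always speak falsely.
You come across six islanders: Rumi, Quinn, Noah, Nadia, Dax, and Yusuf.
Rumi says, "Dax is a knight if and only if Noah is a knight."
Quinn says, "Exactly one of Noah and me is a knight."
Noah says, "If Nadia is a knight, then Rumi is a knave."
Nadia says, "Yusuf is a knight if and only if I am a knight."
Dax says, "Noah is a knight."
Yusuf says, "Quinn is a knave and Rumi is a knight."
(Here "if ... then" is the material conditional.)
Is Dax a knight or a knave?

Consistent assignments: {Rumi=knight, Quinn=knave, Noah=knave, Nadia=knight, Dax=knave, Yusuf=knight}
In every consistent assignment, Dax is a knave.

Dax is a knave.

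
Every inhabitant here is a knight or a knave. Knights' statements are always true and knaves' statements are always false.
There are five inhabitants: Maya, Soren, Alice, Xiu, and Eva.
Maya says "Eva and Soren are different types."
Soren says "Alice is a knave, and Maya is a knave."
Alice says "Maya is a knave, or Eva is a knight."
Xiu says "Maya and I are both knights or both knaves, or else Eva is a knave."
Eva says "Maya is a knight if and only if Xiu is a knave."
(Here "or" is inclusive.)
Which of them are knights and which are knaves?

Maya is a knight, and the claim "Eva and Soren are different types" is indeed true.
Soren is a knave, so "Alice is a knave, and Maya is a knave" must be False — and it is.
As a knight, Alice's statement "Maya is a knave, or Eva is a knight" should be true; it is.
Xiu is a knave; "Maya and I are both knights or both knaves, or else Eva is a knave" is False, as required.
As a knight, Eva's statement "Maya is a knight if and only if Xiu is a knave" should be true; it is.

Maya is a knight, Soren is a knave, Alice is a knight, Xiu is a knave, and Eva is a knight.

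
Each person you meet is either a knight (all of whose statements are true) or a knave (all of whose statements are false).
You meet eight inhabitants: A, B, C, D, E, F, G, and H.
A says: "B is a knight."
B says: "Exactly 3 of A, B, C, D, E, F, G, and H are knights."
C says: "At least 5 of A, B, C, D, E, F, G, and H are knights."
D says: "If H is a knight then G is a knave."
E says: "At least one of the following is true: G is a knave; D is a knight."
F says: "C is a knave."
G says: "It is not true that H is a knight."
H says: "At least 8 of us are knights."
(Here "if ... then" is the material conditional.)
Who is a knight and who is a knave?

A is a knave, so "B is a knight" must be false — and it is.
B is a knave, and the claim "exactly 3 of A, B, C, D, E, F, G, and H are knights" is indeed false.
C is a knave; "at least 5 of A, B, C, D, E, F, G, and H are knights" is false, as required.
D is a knight, and the claim "if H is a knight then G is a knave" is indeed True.
E (knight): "at least one of the following is true: G is a knave; D is a knight" — True. ✓
F is a knight; "C is a knave" is True, as required.
As a knight, G's statement "it is not true that H is a knight" should be True; it is.
H (knave): "at least 8 of us are knights" — false. ✓

A is a knave, B is a knave, C is a knave, D is a knight, E is a knight, F is a knight, G is a knight, and H is a knave.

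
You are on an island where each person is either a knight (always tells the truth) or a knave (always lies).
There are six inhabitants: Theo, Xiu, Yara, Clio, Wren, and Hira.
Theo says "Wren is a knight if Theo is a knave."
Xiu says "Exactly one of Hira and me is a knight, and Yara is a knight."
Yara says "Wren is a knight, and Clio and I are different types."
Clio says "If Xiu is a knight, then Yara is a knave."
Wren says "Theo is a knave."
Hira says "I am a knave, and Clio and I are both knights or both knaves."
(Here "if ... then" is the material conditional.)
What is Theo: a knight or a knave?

Theo is a knight.

Consistent assignments: {Theo=knight, Xiu=knave, Yara=knave, Clio=knight, Wren=knave, Hira=knave}
In every consistent assignment, Theo is a knight.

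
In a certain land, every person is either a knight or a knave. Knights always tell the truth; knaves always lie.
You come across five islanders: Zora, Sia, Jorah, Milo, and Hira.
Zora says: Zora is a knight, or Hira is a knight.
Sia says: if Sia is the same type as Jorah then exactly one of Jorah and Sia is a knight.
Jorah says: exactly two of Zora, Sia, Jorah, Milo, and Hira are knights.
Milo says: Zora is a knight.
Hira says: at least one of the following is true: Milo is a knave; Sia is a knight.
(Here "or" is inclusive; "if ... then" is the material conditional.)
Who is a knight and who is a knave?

Zora is a knight, Sia is a knight, Jorah is a knave, Milo is a knight, and Hira is a knight.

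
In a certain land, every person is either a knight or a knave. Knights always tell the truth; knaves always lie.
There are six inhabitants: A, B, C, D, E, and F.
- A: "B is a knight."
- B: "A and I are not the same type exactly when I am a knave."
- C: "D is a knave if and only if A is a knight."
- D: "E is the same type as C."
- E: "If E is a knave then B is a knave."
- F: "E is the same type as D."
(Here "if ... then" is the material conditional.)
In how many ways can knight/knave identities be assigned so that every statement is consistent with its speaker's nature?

Consistent assignments:
  A=knight, B=knight, C=knight, D=knave, E=knave, F=knight
  A=knight, B=knight, C=knave, D=knight, E=knave, F=knave
  A=knave, B=knave, C=knight, D=knight, E=knight, F=knight
  A=knave, B=knave, C=knave, D=knave, E=knight, F=knave

4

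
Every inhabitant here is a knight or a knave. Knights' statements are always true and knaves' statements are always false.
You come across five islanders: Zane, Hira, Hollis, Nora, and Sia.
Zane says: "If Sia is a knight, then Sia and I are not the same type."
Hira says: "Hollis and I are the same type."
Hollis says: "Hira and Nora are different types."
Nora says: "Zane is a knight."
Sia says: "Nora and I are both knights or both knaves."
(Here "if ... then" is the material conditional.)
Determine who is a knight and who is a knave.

Zane is a knight, Hira is a knave, Hollis is a knight, Nora is a knight, and Sia is a knave.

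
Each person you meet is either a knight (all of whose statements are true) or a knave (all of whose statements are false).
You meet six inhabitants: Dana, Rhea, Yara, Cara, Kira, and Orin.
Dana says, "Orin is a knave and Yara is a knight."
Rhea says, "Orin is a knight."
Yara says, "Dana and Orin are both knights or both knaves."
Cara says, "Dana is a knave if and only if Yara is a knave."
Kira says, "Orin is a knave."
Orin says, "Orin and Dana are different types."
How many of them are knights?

3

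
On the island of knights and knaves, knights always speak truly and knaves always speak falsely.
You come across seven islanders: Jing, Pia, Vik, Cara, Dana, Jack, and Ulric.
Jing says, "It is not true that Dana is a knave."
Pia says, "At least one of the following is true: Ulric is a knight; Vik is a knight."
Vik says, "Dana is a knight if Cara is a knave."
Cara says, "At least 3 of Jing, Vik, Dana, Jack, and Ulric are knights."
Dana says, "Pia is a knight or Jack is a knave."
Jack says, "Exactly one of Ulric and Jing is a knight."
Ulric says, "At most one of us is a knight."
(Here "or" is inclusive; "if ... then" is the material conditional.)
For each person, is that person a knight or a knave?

Jing is a knight; "it is not true that Dana is a knave" is True, as required.
Pia (knight): "at least one of the following is true: Ulric is a knight; Vik is a knight" — True. ✓
Since Vik is a knight, "Dana is a knight if Cara is a knave" needs to be True, which holds.
As a knight, Cara's statement "at least 3 of Jing, Vik, Dana, Jack, and Ulric are knights" should be True; it is.
As a knight, Dana's statement "Pia is a knight or Jack is a knave" should be True; it is.
Since Jack is a knight, "exactly one of Ulric and Jing is a knight" needs to be True, which holds.
Ulric is a knave, and the claim "at most one of us is a knight" is indeed false.

Jing is a knight, Pia is a knight, Vik is a knight, Cara is a knight, Dana is a knight, Jack is a knight, and Ulric is a knave.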